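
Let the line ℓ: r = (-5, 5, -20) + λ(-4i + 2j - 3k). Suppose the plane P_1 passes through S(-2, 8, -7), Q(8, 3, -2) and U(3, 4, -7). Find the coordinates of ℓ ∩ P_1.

(11, -3, -8)

SQ = (10, -5, 5), SU = (5, -4, 0); a normal to P_1 is SQ × SU = (20, 25, -15).
Using S: P_1 has equation 20x + 25y - 15z = 265.
Substitute r = (-5, 5, -20) + t(-4, 2, -3) into the plane: 325 + 15t = 265, so t = -4.
Intersection: (-5, 5, -20) + (-4)·(-4, 2, -3) = (11, -3, -8).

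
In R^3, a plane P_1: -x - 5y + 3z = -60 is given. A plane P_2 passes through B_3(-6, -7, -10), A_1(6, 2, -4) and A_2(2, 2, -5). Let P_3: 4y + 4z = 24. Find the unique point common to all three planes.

B_3A_1 = (12, 9, 6), B_3A_2 = (8, 9, 5); a normal to P_2 is B_3A_1 × B_3A_2 = (-9, -12, 36).
Using B_3: P_2 has equation -9x - 12y + 36z = -222.
Solving the 3×3 linear system -x - 5y + 3z = -60, -9x - 12y + 36z = -222, 4y + 4z = 24 (e.g. by elimination or Cramer's rule, determinant = -96) gives (-10, 11, -5).

(-10, 11, -5)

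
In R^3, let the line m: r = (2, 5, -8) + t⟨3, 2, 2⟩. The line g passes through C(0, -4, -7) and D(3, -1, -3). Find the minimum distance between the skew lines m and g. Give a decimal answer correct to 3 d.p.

A direction vector for g is D − C = (3, 3, 4).
Common perpendicular direction n = (3, 2, 2) × (3, 3, 4) = (2, -6, 3).
With w = (0, -4, -7) − (2, 5, -8) = (-2, -9, 1), w · n = 53.
Distance = |w · n| / |n| = |53| / √49 ≈ 7.571.

7.571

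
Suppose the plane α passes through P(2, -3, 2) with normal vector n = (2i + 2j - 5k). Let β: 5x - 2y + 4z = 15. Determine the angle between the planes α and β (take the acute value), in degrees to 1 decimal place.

α: n·r = n·P gives 2x + 2y - 5z = -12.
cos θ = |n₁·n₂| / (|n₁||n₂|) = |-14| / (√33 · √45).
θ = arccos(0.36330) ≈ 68.7°.

68.7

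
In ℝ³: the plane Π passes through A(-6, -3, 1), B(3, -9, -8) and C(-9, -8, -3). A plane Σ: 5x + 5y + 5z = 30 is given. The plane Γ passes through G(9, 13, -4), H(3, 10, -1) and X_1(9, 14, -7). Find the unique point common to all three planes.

(-6, 4, 8)

AB = (9, -6, -9), AC = (-3, -5, -4); a normal to Π is AB × AC = (-21, 63, -63).
Using A: Π has equation -21x + 63y - 63z = -126.
GH = (-6, -3, 3), GX_1 = (0, 1, -3); a normal to Γ is GH × GX_1 = (6, -18, -6).
Using G: Γ has equation 6x - 18y - 6z = -156.
Solving the 3×3 linear system -21x + 63y - 63z = -126, 5x + 5y + 5z = 30, 6x - 18y - 6z = -156 (e.g. by elimination or Cramer's rule, determinant = 10080) gives (-6, 4, 8).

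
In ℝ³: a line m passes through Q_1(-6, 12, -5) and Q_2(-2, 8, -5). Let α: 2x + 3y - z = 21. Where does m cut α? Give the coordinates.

(2, 4, -5)

A direction vector for m is Q_2 − Q_1 = (4, -4, 0).
Substitute r = (-6, 12, -5) + t(4, -4, 0) into the plane: 29 + (-4)t = 21, so t = 2.
Intersection: (-6, 12, -5) + 2·(4, -4, 0) = (2, 4, -5).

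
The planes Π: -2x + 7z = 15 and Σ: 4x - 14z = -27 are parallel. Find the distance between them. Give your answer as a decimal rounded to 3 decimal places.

0.206

Rescale Σ by 1/(-2): -2x + 7z = 27/2. Then distance = |15 − (27/2)| / √53 ≈ 0.206.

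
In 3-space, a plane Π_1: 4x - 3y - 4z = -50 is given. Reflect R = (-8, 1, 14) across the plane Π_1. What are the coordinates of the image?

(0, -5, 6)

λ = (n·R − d)/|n|² = (-91 − (-50))/41 = -1.
Reflection = R − 2λn = (-8, 1, 14) − (-2)·(4, -3, -4) = (0, -5, 6).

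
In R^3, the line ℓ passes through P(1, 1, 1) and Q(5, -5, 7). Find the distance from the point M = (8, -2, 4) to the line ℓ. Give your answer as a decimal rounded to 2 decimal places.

4.52

A direction vector for ℓ is Q − P = (4, -6, 6).
Taking (1, 1, 1) on ℓ with direction v = (4, -6, 6): w = M − (1, 1, 1) = (7, -3, 3), and w × v = (0, -30, -30).
Distance = |w × v| / |v| = √1800 / √88 ≈ 4.52.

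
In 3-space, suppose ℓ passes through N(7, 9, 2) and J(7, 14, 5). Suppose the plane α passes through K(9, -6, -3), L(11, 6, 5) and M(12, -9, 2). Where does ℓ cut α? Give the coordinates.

A direction vector for ℓ is J − N = (0, 5, 3).
KL = (2, 12, 8), KM = (3, -3, 5); a normal to α is KL × KM = (84, 14, -42).
Using K: α has equation 84x + 14y - 42z = 798.
Substitute r = (7, 9, 2) + t(0, 5, 3) into the plane: 630 + (-56)t = 798, so t = -3.
Intersection: (7, 9, 2) + (-3)·(0, 5, 3) = (7, -6, -7).

(7, -6, -7)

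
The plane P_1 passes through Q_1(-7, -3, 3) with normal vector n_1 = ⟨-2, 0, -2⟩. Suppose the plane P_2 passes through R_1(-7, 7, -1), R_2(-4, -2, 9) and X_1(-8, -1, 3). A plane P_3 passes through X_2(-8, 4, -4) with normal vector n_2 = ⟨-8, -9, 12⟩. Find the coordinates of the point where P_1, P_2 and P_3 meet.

(-5, 8, 1)

P_1: n_1·r = n_1·Q_1 gives -2x - 2z = 8.
R_1R_2 = (3, -9, 10), R_1X_1 = (-1, -8, 4); a normal to P_2 is R_1R_2 × R_1X_1 = (44, -22, -33).
Using R_1: P_2 has equation 44x - 22y - 33z = -429.
P_3: n_2·r = n_2·X_2 gives -8x - 9y + 12z = -20.
Solving the 3×3 linear system -2x - 2z = 8, 44x - 22y - 33z = -429, -8x - 9y + 12z = -20 (e.g. by elimination or Cramer's rule, determinant = 2266) gives (-5, 8, 1).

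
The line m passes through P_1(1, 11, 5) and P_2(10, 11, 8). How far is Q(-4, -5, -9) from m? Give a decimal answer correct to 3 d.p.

A direction vector for m is P_2 − P_1 = (9, 0, 3).
Taking (1, 11, 5) on m with direction v = (9, 0, 3): w = Q − (1, 11, 5) = (-5, -16, -14), and w × v = (-48, -111, 144).
Distance = |w × v| / |v| = √35361 / √90 ≈ 19.822.

19.822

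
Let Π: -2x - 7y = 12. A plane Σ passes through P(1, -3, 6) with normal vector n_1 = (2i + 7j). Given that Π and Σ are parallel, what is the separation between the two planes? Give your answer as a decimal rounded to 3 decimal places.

Σ: n_1·r = n_1·P gives 2x + 7y = -19.
Rescale Σ by 1/(-1): -2x - 7y = 19. Then distance = |12 − 19| / √53 ≈ 0.962.

0.962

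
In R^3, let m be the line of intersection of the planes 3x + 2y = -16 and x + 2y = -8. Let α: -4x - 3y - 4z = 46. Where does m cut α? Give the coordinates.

Direction of m: (3, 2, 0) × (1, 2, 0) = (0, 0, 4).
A point on m: solving the two plane equations with z = -21 gives (-4, -2, -21).
Substitute r = (-4, -2, -21) + t(0, 0, 4) into the plane: 106 + (-16)t = 46, so t = 15/4.
Intersection: (-4, -2, -21) + (15/4)·(0, 0, 4) = (-4, -2, -6).

(-4, -2, -6)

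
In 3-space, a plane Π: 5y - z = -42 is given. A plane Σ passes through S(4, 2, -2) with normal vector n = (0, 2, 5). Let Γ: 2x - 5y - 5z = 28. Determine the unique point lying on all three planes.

Σ: n·r = n·S gives 2y + 5z = -6.
Solving the 3×3 linear system 5y - z = -42, 2y + 5z = -6, 2x - 5y - 5z = 28 (e.g. by elimination or Cramer's rule, determinant = 54) gives (-1, -8, 2).

(-1, -8, 2)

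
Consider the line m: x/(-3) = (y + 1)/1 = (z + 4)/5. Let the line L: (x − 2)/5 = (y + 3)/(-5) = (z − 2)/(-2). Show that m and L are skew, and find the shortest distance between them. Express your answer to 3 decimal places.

m has direction (-3, 1, 5) through (0, -1, -4).
L has direction (5, -5, -2) through (2, -3, 2).
Common perpendicular direction n = (-3, 1, 5) × (5, -5, -2) = (23, 19, 10).
With w = (2, -3, 2) − (0, -1, -4) = (2, -2, 6), w · n = 68.
Since n ≠ 0 the lines are not parallel, and w · n = 68 ≠ 0 so they do not intersect; hence they are skew.
Distance = |w · n| / |n| = |68| / √990 ≈ 2.161.

2.161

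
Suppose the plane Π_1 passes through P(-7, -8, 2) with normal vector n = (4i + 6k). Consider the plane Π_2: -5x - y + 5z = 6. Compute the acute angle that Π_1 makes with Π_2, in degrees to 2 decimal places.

Π_1: n·r = n·P gives 4x + 6z = -16.
cos θ = |n₁·n₂| / (|n₁||n₂|) = |10| / (√52 · √51).
θ = arccos(0.19418) ≈ 78.80°.

78.80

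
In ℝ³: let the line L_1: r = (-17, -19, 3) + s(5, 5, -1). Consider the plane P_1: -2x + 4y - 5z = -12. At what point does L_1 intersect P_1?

(-2, -4, 0)

Substitute r = (-17, -19, 3) + t(5, 5, -1) into the plane: -57 + 15t = -12, so t = 3.
Intersection: (-17, -19, 3) + 3·(5, 5, -1) = (-2, -4, 0).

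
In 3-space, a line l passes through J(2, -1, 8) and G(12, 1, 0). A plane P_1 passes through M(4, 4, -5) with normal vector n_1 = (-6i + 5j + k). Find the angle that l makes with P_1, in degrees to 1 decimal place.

34.6

A direction vector for l is G − J = (10, 2, -8).
P_1: n_1·r = n_1·M gives -6x + 5y + z = -9.
sin θ = |n·v| / (|n||v|) = |-58| / (√62 · √168) = 0.56830.
θ ≈ 34.6°.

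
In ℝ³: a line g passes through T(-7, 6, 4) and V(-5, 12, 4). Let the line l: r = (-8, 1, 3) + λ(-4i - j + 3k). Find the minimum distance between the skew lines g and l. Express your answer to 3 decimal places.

0.344

A direction vector for g is V − T = (2, 6, 0).
Common perpendicular direction n = (2, 6, 0) × (-4, -1, 3) = (18, -6, 22).
With w = (-8, 1, 3) − (-7, 6, 4) = (-1, -5, -1), w · n = -10.
Distance = |w · n| / |n| = |-10| / √844 ≈ 0.344.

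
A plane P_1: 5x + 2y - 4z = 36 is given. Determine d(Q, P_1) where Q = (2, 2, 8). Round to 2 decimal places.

8.05

n·Q − d = (5)·(2) + (2)·(2) + (-4)·(8) − 36 = -54; |n| = √45.
Distance = |-54| / √45 = 54/√45 ≈ 8.05.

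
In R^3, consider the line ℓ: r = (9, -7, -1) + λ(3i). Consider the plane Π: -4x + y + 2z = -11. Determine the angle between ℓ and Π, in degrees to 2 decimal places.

60.79

sin θ = |n·v| / (|n||v|) = |-12| / (√21 · √9) = 0.87287.
θ ≈ 60.79°.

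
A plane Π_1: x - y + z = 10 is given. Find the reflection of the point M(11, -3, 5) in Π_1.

(5, 3, -1)

λ = (n·M − d)/|n|² = (19 − 10)/3 = 3.
Reflection = M − 2λn = (11, -3, 5) − 6·(1, -1, 1) = (5, 3, -1).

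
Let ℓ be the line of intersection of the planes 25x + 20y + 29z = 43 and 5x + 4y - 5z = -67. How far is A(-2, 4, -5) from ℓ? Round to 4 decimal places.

13.3873

Direction of ℓ: (25, 20, 29) × (5, 4, -5) = (-216, 270, 0).
A point on ℓ: solving the two plane equations with x = -4 gives (-4, -3, 7).
Taking (-4, -3, 7) on ℓ with direction v = (-216, 270, 0): w = A − (-4, -3, 7) = (2, 7, -12), and w × v = (3240, 2592, 2052).
Distance = |w × v| / |v| = √21426768 / √119556 ≈ 13.3873.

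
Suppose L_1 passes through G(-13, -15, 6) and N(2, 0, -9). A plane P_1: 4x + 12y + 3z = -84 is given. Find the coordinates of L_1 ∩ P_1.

(-3, -5, -4)

A direction vector for L_1 is N − G = (15, 15, -15).
Substitute r = (-13, -15, 6) + t(15, 15, -15) into the plane: -214 + 195t = -84, so t = 2/3.
Intersection: (-13, -15, 6) + (2/3)·(15, 15, -15) = (-3, -5, -4).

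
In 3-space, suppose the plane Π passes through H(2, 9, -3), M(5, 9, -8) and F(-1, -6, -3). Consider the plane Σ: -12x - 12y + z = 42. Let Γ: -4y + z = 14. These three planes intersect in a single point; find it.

HM = (3, 0, -5), HF = (-3, -15, 0); a normal to Π is HM × HF = (-75, 15, -45).
Using H: Π has equation -75x + 15y - 45z = 120.
Solving the 3×3 linear system -75x + 15y - 45z = 120, -12x - 12y + z = 42, -4y + z = 14 (e.g. by elimination or Cramer's rule, determinant = -1380) gives (1, -5, -6).

(1, -5, -6)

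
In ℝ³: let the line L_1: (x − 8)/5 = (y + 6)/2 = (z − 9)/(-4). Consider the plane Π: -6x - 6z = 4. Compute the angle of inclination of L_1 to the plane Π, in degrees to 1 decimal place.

L_1 has direction (5, 2, -4) through (8, -6, 9).
sin θ = |n·v| / (|n||v|) = |-6| / (√72 · √45) = 0.10541.
θ ≈ 6.1°.

6.1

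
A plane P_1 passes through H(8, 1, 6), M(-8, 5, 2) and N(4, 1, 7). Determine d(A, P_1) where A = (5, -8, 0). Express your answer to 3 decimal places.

11.000

HM = (-16, 4, -4), HN = (-4, 0, 1); a normal to P_1 is HM × HN = (4, 32, 16).
Using H: P_1 has equation 4x + 32y + 16z = 160.
n·A − d = (4)·(5) + (32)·(-8) + (16)·(0) − 160 = -396; |n| = √1296.
Distance = |-396| / √1296 = 396/√1296 ≈ 11.000.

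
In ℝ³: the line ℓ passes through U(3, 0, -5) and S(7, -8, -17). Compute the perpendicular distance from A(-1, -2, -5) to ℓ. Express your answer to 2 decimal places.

A direction vector for ℓ is S − U = (4, -8, -12).
Taking (3, 0, -5) on ℓ with direction v = (4, -8, -12): w = A − (3, 0, -5) = (-4, -2, 0), and w × v = (24, -48, 40).
Distance = |w × v| / |v| = √4480 / √224 ≈ 4.47.

4.47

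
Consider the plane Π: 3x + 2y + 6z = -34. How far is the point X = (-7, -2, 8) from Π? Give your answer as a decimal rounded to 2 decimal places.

8.14

n·X − d = (3)·(-7) + (2)·(-2) + (6)·(8) − (-34) = 57; |n| = √49.
Distance = |57| / √49 = 57/√49 ≈ 8.14.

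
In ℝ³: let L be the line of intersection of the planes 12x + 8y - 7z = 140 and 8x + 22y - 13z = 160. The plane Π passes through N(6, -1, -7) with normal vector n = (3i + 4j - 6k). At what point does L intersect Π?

(8, 2, -4)

Direction of L: (12, 8, -7) × (8, 22, -13) = (50, 100, 200).
A point on L: solving the two plane equations with x = 11 gives (11, 8, 8).
Π: n·r = n·N gives 3x + 4y - 6z = 56.
Substitute r = (11, 8, 8) + t(50, 100, 200) into the plane: 17 + (-650)t = 56, so t = -3/50.
Intersection: (11, 8, 8) + (-3/50)·(50, 100, 200) = (8, 2, -4).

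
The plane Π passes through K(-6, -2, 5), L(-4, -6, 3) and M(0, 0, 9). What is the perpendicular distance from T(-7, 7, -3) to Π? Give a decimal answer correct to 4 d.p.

KL = (2, -4, -2), KM = (6, 2, 4); a normal to Π is KL × KM = (-12, -20, 28).
Using K: Π has equation -12x - 20y + 28z = 252.
n·T − d = (-12)·(-7) + (-20)·(7) + (28)·(-3) − 252 = -392; |n| = √1328.
Distance = |-392| / √1328 = 392/√1328 ≈ 10.7569.

10.7569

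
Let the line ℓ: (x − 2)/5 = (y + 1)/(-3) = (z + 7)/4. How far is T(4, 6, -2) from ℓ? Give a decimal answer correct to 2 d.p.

ℓ has direction (5, -3, 4) through (2, -1, -7).
Taking (2, -1, -7) on ℓ with direction v = (5, -3, 4): w = T − (2, -1, -7) = (2, 7, 5), and w × v = (43, 17, -41).
Distance = |w × v| / |v| = √3819 / √50 ≈ 8.74.

8.74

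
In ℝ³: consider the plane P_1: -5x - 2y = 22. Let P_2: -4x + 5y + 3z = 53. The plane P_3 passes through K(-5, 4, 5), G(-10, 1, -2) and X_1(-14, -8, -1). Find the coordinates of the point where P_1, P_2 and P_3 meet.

KG = (-5, -3, -7), KX_1 = (-9, -12, -6); a normal to P_3 is KG × KX_1 = (-66, 33, 33).
Using K: P_3 has equation -66x + 33y + 33z = 627.
Solving the 3×3 linear system -5x - 2y = 22, -4x + 5y + 3z = 53, -66x + 33y + 33z = 627 (e.g. by elimination or Cramer's rule, determinant = -198) gives (-6, 4, 3).

(-6, 4, 3)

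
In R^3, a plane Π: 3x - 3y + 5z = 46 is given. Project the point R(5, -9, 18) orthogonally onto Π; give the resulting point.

Foot = R − λn with λ = (n·R − d)/|n|² = (132 − 46)/43 = 2.
Foot = (5, -9, 18) − 2·(3, -3, 5) = (-1, -3, 8).

(-1, -3, 8)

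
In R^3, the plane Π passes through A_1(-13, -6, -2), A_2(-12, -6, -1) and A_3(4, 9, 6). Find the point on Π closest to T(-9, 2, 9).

A_1A_2 = (1, 0, 1), A_1A_3 = (17, 15, 8); a normal to Π is A_1A_2 × A_1A_3 = (-15, 9, 15).
Using A_1: Π has equation -15x + 9y + 15z = 111.
Foot = T − λn with λ = (n·T − d)/|n|² = (288 − 111)/531 = 1/3.
Foot = (-9, 2, 9) − (1/3)·(-15, 9, 15) = (-4, -1, 4).

(-4, -1, 4)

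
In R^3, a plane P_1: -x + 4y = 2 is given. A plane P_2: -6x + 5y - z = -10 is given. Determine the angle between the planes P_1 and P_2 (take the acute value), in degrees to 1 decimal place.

cos θ = |n₁·n₂| / (|n₁||n₂|) = |26| / (√17 · √62).
θ = arccos(0.80085) ≈ 36.8°.

36.8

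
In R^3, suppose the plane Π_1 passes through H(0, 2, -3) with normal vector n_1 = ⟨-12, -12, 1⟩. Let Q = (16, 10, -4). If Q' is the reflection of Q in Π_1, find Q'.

(-8, -14, -2)

Π_1: n_1·r = n_1·H gives -12x - 12y + z = -27.
λ = (n·Q − d)/|n|² = (-316 − (-27))/289 = -1.
Reflection = Q − 2λn = (16, 10, -4) − (-2)·(-12, -12, 1) = (-8, -14, -2).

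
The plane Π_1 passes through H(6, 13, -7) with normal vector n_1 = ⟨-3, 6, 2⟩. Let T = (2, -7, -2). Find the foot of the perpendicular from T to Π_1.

Π_1: n_1·r = n_1·H gives -3x + 6y + 2z = 46.
Foot = T − λn with λ = (n·T − d)/|n|² = (-52 − 46)/49 = -2.
Foot = (2, -7, -2) − (-2)·(-3, 6, 2) = (-4, 5, 2).

(-4, 5, 2)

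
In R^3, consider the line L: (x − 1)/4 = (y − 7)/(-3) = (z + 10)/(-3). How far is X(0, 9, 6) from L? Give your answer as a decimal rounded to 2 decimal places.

L has direction (4, -3, -3) through (1, 7, -10).
Taking (1, 7, -10) on L with direction v = (4, -3, -3): w = X − (1, 7, -10) = (-1, 2, 16), and w × v = (42, 61, -5).
Distance = |w × v| / |v| = √5510 / √34 ≈ 12.73.

12.73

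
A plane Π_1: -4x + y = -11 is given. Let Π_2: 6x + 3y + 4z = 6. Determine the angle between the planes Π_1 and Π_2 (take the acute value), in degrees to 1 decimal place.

49.3

cos θ = |n₁·n₂| / (|n₁||n₂|) = |-21| / (√17 · √61).
θ = arccos(0.65212) ≈ 49.3°.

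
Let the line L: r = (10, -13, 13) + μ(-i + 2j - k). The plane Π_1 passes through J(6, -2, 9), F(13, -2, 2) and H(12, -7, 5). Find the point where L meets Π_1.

JF = (7, 0, -7), JH = (6, -5, -4); a normal to Π_1 is JF × JH = (-35, -14, -35).
Using J: Π_1 has equation -35x - 14y - 35z = -497.
Substitute r = (10, -13, 13) + t(-1, 2, -1) into the plane: -623 + 42t = -497, so t = 3.
Intersection: (10, -13, 13) + 3·(-1, 2, -1) = (7, -7, 10).

(7, -7, 10)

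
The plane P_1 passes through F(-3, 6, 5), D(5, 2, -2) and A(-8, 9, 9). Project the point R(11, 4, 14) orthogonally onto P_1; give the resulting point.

FD = (8, -4, -7), FA = (-5, 3, 4); a normal to P_1 is FD × FA = (5, 3, 4).
Using F: P_1 has equation 5x + 3y + 4z = 23.
Foot = R − λn with λ = (n·R − d)/|n|² = (123 − 23)/50 = 2.
Foot = (11, 4, 14) − 2·(5, 3, 4) = (1, -2, 6).

(1, -2, 6)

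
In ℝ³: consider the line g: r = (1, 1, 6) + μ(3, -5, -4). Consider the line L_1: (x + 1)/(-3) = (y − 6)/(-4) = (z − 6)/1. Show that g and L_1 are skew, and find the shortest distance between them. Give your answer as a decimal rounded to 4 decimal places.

2.4597

L_1 has direction (-3, -4, 1) through (-1, 6, 6).
Common perpendicular direction n = (3, -5, -4) × (-3, -4, 1) = (-21, 9, -27).
With w = (-1, 6, 6) − (1, 1, 6) = (-2, 5, 0), w · n = 87.
Since n ≠ 0 the lines are not parallel, and w · n = 87 ≠ 0 so they do not intersect; hence they are skew.
Distance = |w · n| / |n| = |87| / √1251 ≈ 2.4597.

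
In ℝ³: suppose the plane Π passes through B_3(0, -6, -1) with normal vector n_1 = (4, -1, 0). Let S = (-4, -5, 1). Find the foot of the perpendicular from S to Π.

(0, -6, 1)

Π: n_1·r = n_1·B_3 gives 4x - y = 6.
Foot = S − λn with λ = (n·S − d)/|n|² = (-11 − 6)/17 = -1.
Foot = (-4, -5, 1) − (-1)·(4, -1, 0) = (0, -6, 1).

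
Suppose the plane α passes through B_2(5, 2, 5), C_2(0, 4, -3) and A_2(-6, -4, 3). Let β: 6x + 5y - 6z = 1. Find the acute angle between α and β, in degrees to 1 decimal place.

77.2

B_2C_2 = (-5, 2, -8), B_2A_2 = (-11, -6, -2); a normal to α is B_2C_2 × B_2A_2 = (-52, 78, 52).
Using B_2: α has equation -52x + 78y + 52z = 156.
cos θ = |n₁·n₂| / (|n₁||n₂|) = |-234| / (√11492 · √97).
θ = arccos(0.22163) ≈ 77.2°.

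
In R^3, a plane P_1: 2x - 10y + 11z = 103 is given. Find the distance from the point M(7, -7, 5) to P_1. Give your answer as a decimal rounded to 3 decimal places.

n·M − d = (2)·(7) + (-10)·(-7) + (11)·(5) − 103 = 36; |n| = √225.
Distance = |36| / √225 = 36/√225 ≈ 2.400.

2.400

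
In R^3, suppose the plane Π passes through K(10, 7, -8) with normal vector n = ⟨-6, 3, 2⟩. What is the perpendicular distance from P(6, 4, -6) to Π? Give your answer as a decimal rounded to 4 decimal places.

2.7143

Π: n·r = n·K gives -6x + 3y + 2z = -55.
n·P − d = (-6)·(6) + (3)·(4) + (2)·(-6) − (-55) = 19; |n| = √49.
Distance = |19| / √49 = 19/√49 ≈ 2.7143.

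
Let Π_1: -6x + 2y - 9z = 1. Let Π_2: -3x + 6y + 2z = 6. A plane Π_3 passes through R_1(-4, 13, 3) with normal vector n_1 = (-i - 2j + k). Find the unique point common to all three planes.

Π_3: n_1·r = n_1·R_1 gives -x - 2y + z = -19.
Solving the 3×3 linear system -6x + 2y - 9z = 1, -3x + 6y + 2z = 6, -x - 2y + z = -19 (e.g. by elimination or Cramer's rule, determinant = -166) gives (6, 5, -3).

(6, 5, -3)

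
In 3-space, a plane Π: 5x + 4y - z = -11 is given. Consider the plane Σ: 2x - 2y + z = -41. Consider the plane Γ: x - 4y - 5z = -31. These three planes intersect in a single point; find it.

(-10, 9, -3)

Solving the 3×3 linear system 5x + 4y - z = -11, 2x - 2y + z = -41, x - 4y - 5z = -31 (e.g. by elimination or Cramer's rule, determinant = 120) gives (-10, 9, -3).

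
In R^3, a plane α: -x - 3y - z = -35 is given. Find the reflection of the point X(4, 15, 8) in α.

λ = (n·X − d)/|n|² = (-57 − (-35))/11 = -2.
Reflection = X − 2λn = (4, 15, 8) − (-4)·(-1, -3, -1) = (0, 3, 4).

(0, 3, 4)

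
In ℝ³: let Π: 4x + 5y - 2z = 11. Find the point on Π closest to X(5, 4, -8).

(1, -1, -6)

Foot = X − λn with λ = (n·X − d)/|n|² = (56 − 11)/45 = 1.
Foot = (5, 4, -8) − 1·(4, 5, -2) = (1, -1, -6).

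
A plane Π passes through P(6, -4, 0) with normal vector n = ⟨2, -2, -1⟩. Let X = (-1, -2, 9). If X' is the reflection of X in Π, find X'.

(11, -14, 3)

Π: n·r = n·P gives 2x - 2y - z = 20.
λ = (n·X − d)/|n|² = (-7 − 20)/9 = -3.
Reflection = X − 2λn = (-1, -2, 9) − (-6)·(2, -2, -1) = (11, -14, 3).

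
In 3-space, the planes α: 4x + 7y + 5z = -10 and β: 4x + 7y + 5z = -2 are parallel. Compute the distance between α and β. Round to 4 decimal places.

0.8433

Same normal n = (4, 7, 5) with |n| = √90; distance = |-10 − (-2)| / |n| = 8/√90 ≈ 0.8433.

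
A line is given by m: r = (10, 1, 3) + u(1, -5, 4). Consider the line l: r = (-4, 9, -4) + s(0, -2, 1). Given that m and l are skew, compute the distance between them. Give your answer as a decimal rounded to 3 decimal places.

Common perpendicular direction n = (1, -5, 4) × (0, -2, 1) = (3, -1, -2).
With w = (-4, 9, -4) − (10, 1, 3) = (-14, 8, -7), w · n = -36.
Distance = |w · n| / |n| = |-36| / √14 ≈ 9.621.

9.621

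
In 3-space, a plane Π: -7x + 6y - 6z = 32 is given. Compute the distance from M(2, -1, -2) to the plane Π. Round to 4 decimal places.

3.6364

n·M − d = (-7)·(2) + (6)·(-1) + (-6)·(-2) − 32 = -40; |n| = √121.
Distance = |-40| / √121 = 40/√121 ≈ 3.6364.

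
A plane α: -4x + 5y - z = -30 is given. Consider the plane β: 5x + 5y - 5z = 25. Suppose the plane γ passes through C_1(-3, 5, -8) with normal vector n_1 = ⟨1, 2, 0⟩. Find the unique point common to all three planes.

γ: n_1·r = n_1·C_1 gives x + 2y = 7.
Solving the 3×3 linear system -4x + 5y - z = -30, 5x + 5y - 5z = 25, x + 2y = 7 (e.g. by elimination or Cramer's rule, determinant = -70) gives (7, 0, 2).

(7, 0, 2)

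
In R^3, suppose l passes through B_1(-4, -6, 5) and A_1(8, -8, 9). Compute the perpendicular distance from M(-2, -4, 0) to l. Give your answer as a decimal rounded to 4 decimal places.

5.7446

A direction vector for l is A_1 − B_1 = (12, -2, 4).
Taking (-4, -6, 5) on l with direction v = (12, -2, 4): w = M − (-4, -6, 5) = (2, 2, -5), and w × v = (-2, -68, -28).
Distance = |w × v| / |v| = √5412 / √164 ≈ 5.7446.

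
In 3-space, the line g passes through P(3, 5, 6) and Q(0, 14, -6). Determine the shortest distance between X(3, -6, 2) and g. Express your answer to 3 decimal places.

11.220

A direction vector for g is Q − P = (-3, 9, -12).
Taking (3, 5, 6) on g with direction v = (-3, 9, -12): w = X − (3, 5, 6) = (0, -11, -4), and w × v = (168, 12, -33).
Distance = |w × v| / |v| = √29457 / √234 ≈ 11.220.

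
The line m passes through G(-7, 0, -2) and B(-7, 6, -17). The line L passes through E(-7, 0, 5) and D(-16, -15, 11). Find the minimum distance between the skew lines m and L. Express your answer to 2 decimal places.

1.59

A direction vector for m is B − G = (0, 6, -15).
A direction vector for L is D − E = (-9, -15, 6).
Common perpendicular direction n = (0, 6, -15) × (-9, -15, 6) = (-189, 135, 54).
With w = (-7, 0, 5) − (-7, 0, -2) = (0, 0, 7), w · n = 378.
Distance = |w · n| / |n| = |378| / √56862 ≈ 1.59.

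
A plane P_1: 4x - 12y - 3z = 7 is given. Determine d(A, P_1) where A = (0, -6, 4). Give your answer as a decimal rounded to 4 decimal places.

4.0769

n·A − d = (4)·(0) + (-12)·(-6) + (-3)·(4) − 7 = 53; |n| = √169.
Distance = |53| / √169 = 53/√169 ≈ 4.0769.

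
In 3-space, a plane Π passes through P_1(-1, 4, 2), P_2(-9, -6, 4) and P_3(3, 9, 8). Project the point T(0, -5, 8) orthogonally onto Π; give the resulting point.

P_1P_2 = (-8, -10, 2), P_1P_3 = (4, 5, 6); a normal to Π is P_1P_2 × P_1P_3 = (-70, 56, 0).
Using P_1: Π has equation -70x + 56y = 294.
Foot = T − λn with λ = (n·T − d)/|n|² = (-280 − 294)/8036 = -1/14.
Foot = (0, -5, 8) − (-1/14)·(-70, 56, 0) = (-5, -1, 8).

(-5, -1, 8)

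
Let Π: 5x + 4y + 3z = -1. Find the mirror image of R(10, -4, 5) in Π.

λ = (n·R − d)/|n|² = (49 − (-1))/50 = 1.
Reflection = R − 2λn = (10, -4, 5) − 2·(5, 4, 3) = (0, -12, -1).

(0, -12, -1)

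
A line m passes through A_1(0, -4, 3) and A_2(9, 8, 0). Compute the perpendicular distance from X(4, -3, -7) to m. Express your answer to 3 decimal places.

A direction vector for m is A_2 − A_1 = (9, 12, -3).
Taking (0, -4, 3) on m with direction v = (9, 12, -3): w = X − (0, -4, 3) = (4, 1, -10), and w × v = (117, -78, 39).
Distance = |w × v| / |v| = √21294 / √234 ≈ 9.539.

9.539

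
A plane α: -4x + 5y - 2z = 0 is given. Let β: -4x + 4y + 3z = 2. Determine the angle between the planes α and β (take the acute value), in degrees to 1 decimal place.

45.7

cos θ = |n₁·n₂| / (|n₁||n₂|) = |30| / (√45 · √41).
θ = arccos(0.69843) ≈ 45.7°.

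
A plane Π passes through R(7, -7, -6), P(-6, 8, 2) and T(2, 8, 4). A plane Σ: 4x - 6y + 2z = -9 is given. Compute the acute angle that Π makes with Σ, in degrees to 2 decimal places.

RP = (-13, 15, 8), RT = (-5, 15, 10); a normal to Π is RP × RT = (30, 90, -120).
Using R: Π has equation 30x + 90y - 120z = 300.
cos θ = |n₁·n₂| / (|n₁||n₂|) = |-660| / (√23400 · √56).
θ = arccos(0.57656) ≈ 54.79°.

54.79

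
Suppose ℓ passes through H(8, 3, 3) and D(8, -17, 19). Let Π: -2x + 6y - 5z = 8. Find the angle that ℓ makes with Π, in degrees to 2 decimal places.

75.59

A direction vector for ℓ is D − H = (0, -20, 16).
sin θ = |n·v| / (|n||v|) = |-200| / (√65 · √656) = 0.96855.
θ ≈ 75.59°.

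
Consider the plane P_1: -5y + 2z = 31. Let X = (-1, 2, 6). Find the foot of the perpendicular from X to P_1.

(-1, -3, 8)

Foot = X − λn with λ = (n·X − d)/|n|² = (2 − 31)/29 = -1.
Foot = (-1, 2, 6) − (-1)·(0, -5, 2) = (-1, -3, 8).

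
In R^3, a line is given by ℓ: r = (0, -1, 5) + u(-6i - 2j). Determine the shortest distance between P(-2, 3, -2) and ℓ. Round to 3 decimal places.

Taking (0, -1, 5) on ℓ with direction v = (-6, -2, 0): w = P − (0, -1, 5) = (-2, 4, -7), and w × v = (-14, 42, 28).
Distance = |w × v| / |v| = √2744 / √40 ≈ 8.283.

8.283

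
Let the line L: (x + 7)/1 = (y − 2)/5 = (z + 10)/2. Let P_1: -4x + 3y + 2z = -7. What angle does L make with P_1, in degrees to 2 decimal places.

30.57

L has direction (1, 5, 2) through (-7, 2, -10).
sin θ = |n·v| / (|n||v|) = |15| / (√29 · √30) = 0.50855.
θ ≈ 30.57°.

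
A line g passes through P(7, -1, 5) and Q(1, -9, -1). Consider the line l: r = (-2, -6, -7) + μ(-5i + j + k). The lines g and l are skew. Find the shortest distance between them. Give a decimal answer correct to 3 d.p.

A direction vector for g is Q − P = (-6, -8, -6).
Common perpendicular direction n = (-6, -8, -6) × (-5, 1, 1) = (-2, 36, -46).
With w = (-2, -6, -7) − (7, -1, 5) = (-9, -5, -12), w · n = 390.
Distance = |w · n| / |n| = |390| / √3416 ≈ 6.673.

6.673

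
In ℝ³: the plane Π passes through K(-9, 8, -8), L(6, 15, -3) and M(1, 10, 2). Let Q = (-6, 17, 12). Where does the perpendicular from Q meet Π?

KL = (15, 7, 5), KM = (10, 2, 10); a normal to Π is KL × KM = (60, -100, -40).
Using K: Π has equation 60x - 100y - 40z = -1020.
Foot = Q − λn with λ = (n·Q − d)/|n|² = (-2540 − (-1020))/15200 = -1/10.
Foot = (-6, 17, 12) − (-1/10)·(60, -100, -40) = (0, 7, 8).

(0, 7, 8)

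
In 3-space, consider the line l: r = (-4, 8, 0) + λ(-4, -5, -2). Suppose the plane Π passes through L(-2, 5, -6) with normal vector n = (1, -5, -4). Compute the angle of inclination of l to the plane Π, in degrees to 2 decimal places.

Π: n·r = n·L gives x - 5y - 4z = -3.
sin θ = |n·v| / (|n||v|) = |29| / (√42 · √45) = 0.66706.
θ ≈ 41.84°.

41.84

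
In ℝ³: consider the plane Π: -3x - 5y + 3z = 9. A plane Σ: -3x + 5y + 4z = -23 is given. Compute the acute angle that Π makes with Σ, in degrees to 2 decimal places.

85.05

cos θ = |n₁·n₂| / (|n₁||n₂|) = |-4| / (√43 · √50).
θ = arccos(0.08627) ≈ 85.05°.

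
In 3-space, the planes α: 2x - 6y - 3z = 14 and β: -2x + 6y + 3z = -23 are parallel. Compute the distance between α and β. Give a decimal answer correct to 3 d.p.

Rescale β by 1/(-1): 2x - 6y - 3z = 23. Then distance = |14 − 23| / √49 ≈ 1.286.

1.286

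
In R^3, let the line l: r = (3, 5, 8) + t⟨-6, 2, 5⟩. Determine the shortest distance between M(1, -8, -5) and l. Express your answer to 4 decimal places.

15.6839

Taking (3, 5, 8) on l with direction v = (-6, 2, 5): w = M − (3, 5, 8) = (-2, -13, -13), and w × v = (-39, 88, -82).
Distance = |w × v| / |v| = √15989 / √65 ≈ 15.6839.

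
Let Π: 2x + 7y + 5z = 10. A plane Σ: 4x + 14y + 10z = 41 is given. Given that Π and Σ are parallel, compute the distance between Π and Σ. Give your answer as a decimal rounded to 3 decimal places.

Rescale Σ by 1/2: 2x + 7y + 5z = 41/2. Then distance = |10 − (41/2)| / √78 ≈ 1.189.

1.189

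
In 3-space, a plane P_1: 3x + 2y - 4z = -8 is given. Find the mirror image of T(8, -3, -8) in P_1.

(-4, -11, 8)

λ = (n·T − d)/|n|² = (50 − (-8))/29 = 2.
Reflection = T − 2λn = (8, -3, -8) − 4·(3, 2, -4) = (-4, -11, 8).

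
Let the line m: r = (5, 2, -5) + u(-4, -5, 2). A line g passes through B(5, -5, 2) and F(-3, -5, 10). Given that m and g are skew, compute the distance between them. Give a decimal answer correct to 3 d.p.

6.668

A direction vector for g is F − B = (-8, 0, 8).
Common perpendicular direction n = (-4, -5, 2) × (-8, 0, 8) = (-40, 16, -40).
With w = (5, -5, 2) − (5, 2, -5) = (0, -7, 7), w · n = -392.
Distance = |w · n| / |n| = |-392| / √3456 ≈ 6.668.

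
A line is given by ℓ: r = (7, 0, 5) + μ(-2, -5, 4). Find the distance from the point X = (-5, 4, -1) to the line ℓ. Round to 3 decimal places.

13.679

Taking (7, 0, 5) on ℓ with direction v = (-2, -5, 4): w = X − (7, 0, 5) = (-12, 4, -6), and w × v = (-14, 60, 68).
Distance = |w × v| / |v| = √8420 / √45 ≈ 13.679.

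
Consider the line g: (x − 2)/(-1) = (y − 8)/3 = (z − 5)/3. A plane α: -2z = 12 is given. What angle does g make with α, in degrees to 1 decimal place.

43.5

g has direction (-1, 3, 3) through (2, 8, 5).
sin θ = |n·v| / (|n||v|) = |-6| / (√4 · √19) = 0.68825.
θ ≈ 43.5°.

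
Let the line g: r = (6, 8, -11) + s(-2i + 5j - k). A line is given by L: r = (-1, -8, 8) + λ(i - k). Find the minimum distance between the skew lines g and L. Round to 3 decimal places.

Common perpendicular direction n = (-2, 5, -1) × (1, 0, -1) = (-5, -3, -5).
With w = (-1, -8, 8) − (6, 8, -11) = (-7, -16, 19), w · n = -12.
Distance = |w · n| / |n| = |-12| / √59 ≈ 1.562.

1.562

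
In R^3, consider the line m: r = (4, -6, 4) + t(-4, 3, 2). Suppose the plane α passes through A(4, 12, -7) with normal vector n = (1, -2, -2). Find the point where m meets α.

(0, -3, 6)

α: n·r = n·A gives x - 2y - 2z = -6.
Substitute r = (4, -6, 4) + t(-4, 3, 2) into the plane: 8 + (-14)t = -6, so t = 1.
Intersection: (4, -6, 4) + 1·(-4, 3, 2) = (0, -3, 6).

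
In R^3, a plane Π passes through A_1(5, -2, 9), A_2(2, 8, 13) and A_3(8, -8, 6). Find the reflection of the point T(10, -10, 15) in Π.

(2, -6, -1)

A_1A_2 = (-3, 10, 4), A_1A_3 = (3, -6, -3); a normal to Π is A_1A_2 × A_1A_3 = (-6, 3, -12).
Using A_1: Π has equation -6x + 3y - 12z = -144.
λ = (n·T − d)/|n|² = (-270 − (-144))/189 = -2/3.
Reflection = T − 2λn = (10, -10, 15) − (-4/3)·(-6, 3, -12) = (2, -6, -1).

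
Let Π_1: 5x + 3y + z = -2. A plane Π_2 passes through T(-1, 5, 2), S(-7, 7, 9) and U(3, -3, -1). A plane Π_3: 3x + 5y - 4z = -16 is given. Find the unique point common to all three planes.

TS = (-6, 2, 7), TU = (4, -8, -3); a normal to Π_2 is TS × TU = (50, 10, 40).
Using T: Π_2 has equation 50x + 10y + 40z = 80.
Solving the 3×3 linear system 5x + 3y + z = -2, 50x + 10y + 40z = 80, 3x + 5y - 4z = -16 (e.g. by elimination or Cramer's rule, determinant = -20) gives (-4, 4, 6).

(-4, 4, 6)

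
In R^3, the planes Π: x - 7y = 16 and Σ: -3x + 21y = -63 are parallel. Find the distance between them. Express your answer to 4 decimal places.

0.7071

Rescale Σ by 1/(-3): x - 7y = 21. Then distance = |16 − 21| / √50 ≈ 0.7071.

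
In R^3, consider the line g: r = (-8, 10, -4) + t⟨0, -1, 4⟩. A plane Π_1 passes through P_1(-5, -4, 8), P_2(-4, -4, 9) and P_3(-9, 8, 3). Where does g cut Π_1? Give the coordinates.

P_1P_2 = (1, 0, 1), P_1P_3 = (-4, 12, -5); a normal to Π_1 is P_1P_2 × P_1P_3 = (-12, 1, 12).
Using P_1: Π_1 has equation -12x + y + 12z = 152.
Substitute r = (-8, 10, -4) + t(0, -1, 4) into the plane: 58 + 47t = 152, so t = 2.
Intersection: (-8, 10, -4) + 2·(0, -1, 4) = (-8, 8, 4).

(-8, 8, 4)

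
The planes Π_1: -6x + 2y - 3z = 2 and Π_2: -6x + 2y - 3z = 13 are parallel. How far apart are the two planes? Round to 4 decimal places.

1.5714

Same normal n = (-6, 2, -3) with |n| = √49; distance = |2 − 13| / |n| = 11/√49 ≈ 1.5714.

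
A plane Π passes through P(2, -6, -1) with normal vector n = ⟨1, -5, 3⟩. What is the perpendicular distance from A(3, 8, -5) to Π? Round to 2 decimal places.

13.69

Π: n·r = n·P gives x - 5y + 3z = 29.
n·A − d = (1)·(3) + (-5)·(8) + (3)·(-5) − 29 = -81; |n| = √35.
Distance = |-81| / √35 = 81/√35 ≈ 13.69.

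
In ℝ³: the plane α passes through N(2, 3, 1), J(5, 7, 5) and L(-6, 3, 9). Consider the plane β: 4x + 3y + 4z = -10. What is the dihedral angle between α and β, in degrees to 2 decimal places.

79.00

NJ = (3, 4, 4), NL = (-8, 0, 8); a normal to α is NJ × NL = (32, -56, 32).
Using N: α has equation 32x - 56y + 32z = -72.
cos θ = |n₁·n₂| / (|n₁||n₂|) = |88| / (√5184 · √41).
θ = arccos(0.19088) ≈ 79.00°.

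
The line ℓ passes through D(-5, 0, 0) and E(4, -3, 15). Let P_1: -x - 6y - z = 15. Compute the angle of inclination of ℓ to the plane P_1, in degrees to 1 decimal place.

3.1

A direction vector for ℓ is E − D = (9, -3, 15).
sin θ = |n·v| / (|n||v|) = |-6| / (√38 · √315) = 0.05484.
θ ≈ 3.1°.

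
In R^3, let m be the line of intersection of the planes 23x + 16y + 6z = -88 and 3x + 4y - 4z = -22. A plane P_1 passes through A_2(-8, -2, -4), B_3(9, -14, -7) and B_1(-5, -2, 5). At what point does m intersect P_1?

(2, -8, -1)

Direction of m: (23, 16, 6) × (3, 4, -4) = (-88, 110, 44).
A point on m: solving the two plane equations with x = -10 gives (-10, 7, 5).
A_2B_3 = (17, -12, -3), A_2B_1 = (3, 0, 9); a normal to P_1 is A_2B_3 × A_2B_1 = (-108, -162, 36).
Using A_2: P_1 has equation -108x - 162y + 36z = 1044.
Substitute r = (-10, 7, 5) + t(-88, 110, 44) into the plane: 126 + (-6732)t = 1044, so t = -3/22.
Intersection: (-10, 7, 5) + (-3/22)·(-88, 110, 44) = (2, -8, -1).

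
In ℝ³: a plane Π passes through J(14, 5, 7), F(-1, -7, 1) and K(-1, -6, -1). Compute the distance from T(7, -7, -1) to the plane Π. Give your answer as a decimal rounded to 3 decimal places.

6.000

JF = (-15, -12, -6), JK = (-15, -11, -8); a normal to Π is JF × JK = (30, -30, -15).
Using J: Π has equation 30x - 30y - 15z = 165.
n·T − d = (30)·(7) + (-30)·(-7) + (-15)·(-1) − 165 = 270; |n| = √2025.
Distance = |270| / √2025 = 270/√2025 ≈ 6.000.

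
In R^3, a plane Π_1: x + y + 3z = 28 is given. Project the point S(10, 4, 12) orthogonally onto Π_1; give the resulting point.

(8, 2, 6)

Foot = S − λn with λ = (n·S − d)/|n|² = (50 − 28)/11 = 2.
Foot = (10, 4, 12) − 2·(1, 1, 3) = (8, 2, 6).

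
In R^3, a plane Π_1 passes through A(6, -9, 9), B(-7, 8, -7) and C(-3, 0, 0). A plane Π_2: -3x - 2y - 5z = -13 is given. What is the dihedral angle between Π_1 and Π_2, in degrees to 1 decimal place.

AB = (-13, 17, -16), AC = (-9, 9, -9); a normal to Π_1 is AB × AC = (-9, 27, 36).
Using A: Π_1 has equation -9x + 27y + 36z = 27.
cos θ = |n₁·n₂| / (|n₁||n₂|) = |-207| / (√2106 · √38).
θ = arccos(0.73173) ≈ 43.0°.

43.0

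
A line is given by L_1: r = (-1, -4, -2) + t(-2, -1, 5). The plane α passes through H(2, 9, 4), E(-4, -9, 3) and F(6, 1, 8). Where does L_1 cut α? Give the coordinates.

(-3, -5, 3)

HE = (-6, -18, -1), HF = (4, -8, 4); a normal to α is HE × HF = (-80, 20, 120).
Using H: α has equation -80x + 20y + 120z = 500.
Substitute r = (-1, -4, -2) + t(-2, -1, 5) into the plane: -240 + 740t = 500, so t = 1.
Intersection: (-1, -4, -2) + 1·(-2, -1, 5) = (-3, -5, 3).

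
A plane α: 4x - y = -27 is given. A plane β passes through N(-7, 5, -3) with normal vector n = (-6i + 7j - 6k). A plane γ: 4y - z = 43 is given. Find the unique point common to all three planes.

β: n·r = n·N gives -6x + 7y - 6z = 95.
Solving the 3×3 linear system 4x - y = -27, -6x + 7y - 6z = 95, 4y - z = 43 (e.g. by elimination or Cramer's rule, determinant = 74) gives (-4, 11, 1).

(-4, 11, 1)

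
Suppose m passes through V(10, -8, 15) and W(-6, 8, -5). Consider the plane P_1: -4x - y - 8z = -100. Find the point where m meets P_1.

A direction vector for m is W − V = (-16, 16, -20).
Substitute r = (10, -8, 15) + t(-16, 16, -20) into the plane: -152 + 208t = -100, so t = 1/4.
Intersection: (10, -8, 15) + (1/4)·(-16, 16, -20) = (6, -4, 10).

(6, -4, 10)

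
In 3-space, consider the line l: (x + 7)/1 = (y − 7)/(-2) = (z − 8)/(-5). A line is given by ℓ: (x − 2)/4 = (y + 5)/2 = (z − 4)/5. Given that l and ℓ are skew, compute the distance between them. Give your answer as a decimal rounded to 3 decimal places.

l has direction (1, -2, -5) through (-7, 7, 8).
ℓ has direction (4, 2, 5) through (2, -5, 4).
Common perpendicular direction n = (1, -2, -5) × (4, 2, 5) = (0, -25, 10).
With w = (2, -5, 4) − (-7, 7, 8) = (9, -12, -4), w · n = 260.
Distance = |w · n| / |n| = |260| / √725 ≈ 9.656.

9.656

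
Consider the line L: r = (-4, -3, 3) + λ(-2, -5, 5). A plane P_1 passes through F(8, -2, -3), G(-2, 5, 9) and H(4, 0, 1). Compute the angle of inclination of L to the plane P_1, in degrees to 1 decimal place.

54.7

FG = (-10, 7, 12), FH = (-4, 2, 4); a normal to P_1 is FG × FH = (4, -8, 8).
Using F: P_1 has equation 4x - 8y + 8z = 24.
sin θ = |n·v| / (|n||v|) = |72| / (√144 · √54) = 0.81650.
θ ≈ 54.7°.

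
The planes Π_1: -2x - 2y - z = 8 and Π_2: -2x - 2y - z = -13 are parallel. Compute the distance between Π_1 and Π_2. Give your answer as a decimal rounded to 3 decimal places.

7.000

Same normal n = (-2, -2, -1) with |n| = √9; distance = |8 − (-13)| / |n| = 21/√9 ≈ 7.000.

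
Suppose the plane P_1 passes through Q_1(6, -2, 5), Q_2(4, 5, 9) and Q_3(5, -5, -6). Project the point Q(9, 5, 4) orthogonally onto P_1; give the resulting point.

(4, 3, 5)

Q_1Q_2 = (-2, 7, 4), Q_1Q_3 = (-1, -3, -11); a normal to P_1 is Q_1Q_2 × Q_1Q_3 = (-65, -26, 13).
Using Q_1: P_1 has equation -65x - 26y + 13z = -273.
Foot = Q − λn with λ = (n·Q − d)/|n|² = (-663 − (-273))/5070 = -1/13.
Foot = (9, 5, 4) − (-1/13)·(-65, -26, 13) = (4, 3, 5).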